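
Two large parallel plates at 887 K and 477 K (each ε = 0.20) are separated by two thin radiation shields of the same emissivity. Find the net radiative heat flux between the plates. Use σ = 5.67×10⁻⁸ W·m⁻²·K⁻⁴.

Each of the 3 gaps contributes resistance (2/ε − 1) = 2/0.20 − 1 = 9.000; total = 27.00.
q = σ(T₁⁴ − T₂⁴) / 27.00 = 5.67×10⁻⁸ × 5.67×10^11 / 27.00 = 1190 W/m².

q ≈ 1190 W/m²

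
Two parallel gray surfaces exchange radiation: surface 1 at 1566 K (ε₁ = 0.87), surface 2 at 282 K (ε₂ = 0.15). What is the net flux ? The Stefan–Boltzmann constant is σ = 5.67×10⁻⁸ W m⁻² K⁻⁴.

q ≈ 50000 W/m²

For two large parallel gray plates, q = σ(T₁⁴ − T₂⁴) / (1/ε₁ + 1/ε₂ − 1).
1/ε₁ + 1/ε₂ − 1 = 1/0.87 + 1/0.15 − 1 = 6.816.
T₁⁴ − T₂⁴ = 6.01×10^12 − 6.32×10^9 = 6.01×10^12 K⁴.
q = 5.67×10⁻⁸ × 6.01×10^12 / 6.816 = 50000 W/m².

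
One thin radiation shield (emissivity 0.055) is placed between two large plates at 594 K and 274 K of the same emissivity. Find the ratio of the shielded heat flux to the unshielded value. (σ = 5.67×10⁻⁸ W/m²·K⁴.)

With N identical shields there are N+1 = 2 gaps in series, each with the same radiative resistance, so the flux falls to 1/(N+1) of its unshielded value.

ratio ≈ 0.500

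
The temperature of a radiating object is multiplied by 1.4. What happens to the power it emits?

factor ≈ 3.84

P ∝ T⁴, so the power scales as (1.4)⁴ = 3.84.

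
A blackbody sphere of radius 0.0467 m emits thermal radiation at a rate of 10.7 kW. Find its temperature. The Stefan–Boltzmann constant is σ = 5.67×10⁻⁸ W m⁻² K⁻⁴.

T ≈ 1620 K

A = 4πr² = 4π × (0.0467)² = 0.0274 m².
From P = σAT⁴, T = (P / σA)^(1/4) = (10700 / (5.67×10⁻⁸ × 0.0274))^(1/4).
T = (6.89×10^12)^(1/4) = 1620 K.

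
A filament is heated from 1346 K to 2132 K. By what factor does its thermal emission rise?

P ∝ T⁴, so the ratio is (2132/1346)⁴ = (1.584)⁴ = 6.29.

ratio ≈ 6.29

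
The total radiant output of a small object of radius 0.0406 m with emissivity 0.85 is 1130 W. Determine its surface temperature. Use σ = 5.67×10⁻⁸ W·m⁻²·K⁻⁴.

A = 4πr² = 4π × (0.0406)² = 0.0207 m².
From P = εσAT⁴, T = (P / εσA)^(1/4) = (1130 / (0.85 × 5.67×10⁻⁸ × 0.0207))^(1/4).
T = (1.13×10^12)^(1/4) = 1030 K.

T ≈ 1030 K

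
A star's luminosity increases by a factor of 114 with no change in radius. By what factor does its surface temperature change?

P ∝ T⁴ ⇒ T ∝ P^(1/4), so T scales by (114)^(1/4) = 3.27.

factor ≈ 3.27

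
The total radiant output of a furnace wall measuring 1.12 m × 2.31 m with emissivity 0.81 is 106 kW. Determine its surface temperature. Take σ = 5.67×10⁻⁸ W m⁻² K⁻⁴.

T ≈ 972 K

A = 1.12 × 2.31 = 2.59 m².
From P = εσAT⁴, T = (P / εσA)^(1/4) = (1.06×10^5 / (0.81 × 5.67×10⁻⁸ × 2.59))^(1/4).
T = (8.92×10^11)^(1/4) = 972 K.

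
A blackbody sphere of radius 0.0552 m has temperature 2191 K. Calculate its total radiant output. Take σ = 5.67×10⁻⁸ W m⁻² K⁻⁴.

A = 4πr² = 4π × (0.0552)² = 0.0383 m².
P = σAT⁴ = 5.67×10⁻⁸ × 0.0383 × (2191)⁴ = 5.67×10⁻⁸ × 0.0383 × 2.30×10^13.
P = 50000 W.

P ≈ 50000 W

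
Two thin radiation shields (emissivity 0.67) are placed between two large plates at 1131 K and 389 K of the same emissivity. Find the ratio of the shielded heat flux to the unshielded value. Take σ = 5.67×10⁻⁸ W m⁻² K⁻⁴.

ratio ≈ 0.333

With N identical shields there are N+1 = 3 gaps in series, each with the same radiative resistance, so the flux falls to 1/(N+1) of its unshielded value.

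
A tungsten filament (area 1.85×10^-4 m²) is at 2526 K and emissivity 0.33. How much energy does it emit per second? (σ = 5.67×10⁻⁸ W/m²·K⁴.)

Stefan–Boltzmann: P = εσAT⁴ = 0.33 × 5.67×10⁻⁸ × 1.85×10^-4 × (2526)⁴ = 0.33 × 5.67×10⁻⁸ × 1.85×10^-4 × 4.07×10^13.
P = 141 W.

P ≈ 141 W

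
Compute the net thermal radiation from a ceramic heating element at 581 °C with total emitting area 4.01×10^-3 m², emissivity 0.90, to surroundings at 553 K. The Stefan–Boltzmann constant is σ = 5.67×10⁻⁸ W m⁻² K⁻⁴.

Q ≈ 89.7 W

Convert: 581 °C = 854 K.
Q = εσA(T⁴ − T_s⁴). T⁴ − T_s⁴ = (854)⁴ − (553)⁴ = 5.32×10^11 − 9.35×10^10 = 4.38×10^11 K⁴.
Q = 0.90 × 5.67×10⁻⁸ × 4.01×10^-3 × 4.38×10^11 = 89.7 W.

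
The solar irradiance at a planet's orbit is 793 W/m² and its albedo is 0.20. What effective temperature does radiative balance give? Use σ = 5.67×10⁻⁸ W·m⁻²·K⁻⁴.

T ≈ 230 K

Power absorbed = (1−a)S·πR²; power emitted = 4πR²σT⁴. Equating and cancelling πR²:
T = ((1−a)S / 4σ)^(1/4) = (634 / (4 × 5.67×10⁻⁸))^(1/4) = (2.80×10^9)^(1/4).
T = 230 K.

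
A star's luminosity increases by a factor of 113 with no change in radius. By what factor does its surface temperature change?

P ∝ T⁴ ⇒ T ∝ P^(1/4), so T scales by (113)^(1/4) = 3.26.

factor ≈ 3.26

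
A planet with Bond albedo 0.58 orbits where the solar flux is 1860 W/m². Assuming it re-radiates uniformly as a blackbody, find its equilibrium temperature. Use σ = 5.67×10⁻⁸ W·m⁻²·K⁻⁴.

T ≈ 242 K

Power absorbed = (1−a)S·πR²; power emitted = 4πR²σT⁴. Equating and cancelling πR²:
T = ((1−a)S / 4σ)^(1/4) = (781 / (4 × 5.67×10⁻⁸))^(1/4) = (3.44×10^9)^(1/4).
T = 242 K.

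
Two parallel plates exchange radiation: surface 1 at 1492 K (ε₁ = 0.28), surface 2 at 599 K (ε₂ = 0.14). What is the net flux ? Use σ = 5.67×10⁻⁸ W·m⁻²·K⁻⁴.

q ≈ 28200 W/m²

For two large parallel gray plates, q = σ(T₁⁴ − T₂⁴) / (1/ε₁ + 1/ε₂ − 1).
1/ε₁ + 1/ε₂ − 1 = 1/0.28 + 1/0.14 − 1 = 9.714.
T₁⁴ − T₂⁴ = 4.96×10^12 − 1.29×10^11 = 4.83×10^12 K⁴.
q = 5.67×10⁻⁸ × 4.83×10^12 / 9.714 = 28200 W/m².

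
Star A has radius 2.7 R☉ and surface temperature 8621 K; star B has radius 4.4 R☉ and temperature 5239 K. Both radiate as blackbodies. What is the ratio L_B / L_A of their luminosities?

L = 4πR²σT⁴ ∝ R²T⁴, so L_B/L_A = (4.4/2.7)² × (5239/8621)⁴ = 2.66 × 0.136 = 0.362.

L_B/L_A ≈ 0.362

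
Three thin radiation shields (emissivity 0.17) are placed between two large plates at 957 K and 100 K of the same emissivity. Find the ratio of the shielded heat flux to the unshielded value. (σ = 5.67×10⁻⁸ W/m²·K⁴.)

ratio ≈ 0.250

With N identical shields there are N+1 = 4 gaps in series, each with the same radiative resistance, so the flux falls to 1/(N+1) of its unshielded value.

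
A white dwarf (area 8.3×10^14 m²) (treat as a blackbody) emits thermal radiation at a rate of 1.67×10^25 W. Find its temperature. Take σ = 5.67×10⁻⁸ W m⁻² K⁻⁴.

T ≈ 24400 K

From P = σAT⁴, T = (P / σA)^(1/4) = (1.67×10^25 / (5.67×10⁻⁸ × 8.30×10^14))^(1/4).
T = (3.55×10^17)^(1/4) = 24400 K.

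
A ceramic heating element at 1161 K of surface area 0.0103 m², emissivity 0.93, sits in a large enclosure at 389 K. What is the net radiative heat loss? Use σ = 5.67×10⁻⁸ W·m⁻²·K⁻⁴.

Q ≈ 974 W

Q = εσA(T⁴ − T_s⁴). T⁴ − T_s⁴ = (1161)⁴ − (389)⁴ = 1.82×10^12 − 2.29×10^10 = 1.79×10^12 K⁴.
Q = 0.93 × 5.67×10⁻⁸ × 0.0103 × 1.79×10^12 = 974 W.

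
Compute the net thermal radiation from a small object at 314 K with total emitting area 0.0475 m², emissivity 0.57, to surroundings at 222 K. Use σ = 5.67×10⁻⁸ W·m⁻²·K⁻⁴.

Q ≈ 11.2 W

Q = εσA(T⁴ − T_s⁴). T⁴ − T_s⁴ = (314)⁴ − (222)⁴ = 9.72×10^9 − 2.43×10^9 = 7.29×10^9 K⁴.
Q = 0.57 × 5.67×10⁻⁸ × 0.0475 × 7.29×10^9 = 11.2 W.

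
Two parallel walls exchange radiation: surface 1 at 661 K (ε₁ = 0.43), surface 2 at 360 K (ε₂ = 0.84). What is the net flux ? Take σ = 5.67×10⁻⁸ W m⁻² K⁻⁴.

For two large parallel gray plates, q = σ(T₁⁴ − T₂⁴) / (1/ε₁ + 1/ε₂ − 1).
1/ε₁ + 1/ε₂ − 1 = 1/0.43 + 1/0.84 − 1 = 2.516.
T₁⁴ − T₂⁴ = 1.91×10^11 − 1.68×10^10 = 1.74×10^11 K⁴.
q = 5.67×10⁻⁸ × 1.74×10^11 / 2.516 = 3920 W/m².

q ≈ 3920 W/m²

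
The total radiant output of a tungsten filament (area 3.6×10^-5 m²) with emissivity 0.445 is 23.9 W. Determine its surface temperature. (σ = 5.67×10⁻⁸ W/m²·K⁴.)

T ≈ 2260 K

From P = εσAT⁴, T = (P / εσA)^(1/4) = (23.9 / (0.445 × 5.67×10⁻⁸ × 3.60×10^-5))^(1/4).
T = (2.63×10^13)^(1/4) = 2260 K.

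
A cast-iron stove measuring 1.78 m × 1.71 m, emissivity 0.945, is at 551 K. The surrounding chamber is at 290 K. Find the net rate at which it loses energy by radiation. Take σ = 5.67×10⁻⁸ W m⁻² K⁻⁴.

Q ≈ 13900 W

A = 1.78 × 1.71 = 3.04 m².
Q = εσA(T⁴ − T_s⁴). T⁴ − T_s⁴ = (551)⁴ − (290)⁴ = 9.22×10^10 − 7.07×10^9 = 8.51×10^10 K⁴.
Q = 0.945 × 5.67×10⁻⁸ × 3.04 × 8.51×10^10 = 13900 W.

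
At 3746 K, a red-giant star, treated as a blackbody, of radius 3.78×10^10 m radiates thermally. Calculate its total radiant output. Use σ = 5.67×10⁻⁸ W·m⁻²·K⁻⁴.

A = 4πr² = 4π × (3.78×10^10)² = 1.80×10^22 m².
P = σAT⁴ = 5.67×10⁻⁸ × 1.80×10^22 × (3746)⁴ = 5.67×10⁻⁸ × 1.80×10^22 × 1.97×10^14.
P = 2.00×10^29 W.

P ≈ 2.00×10^29 W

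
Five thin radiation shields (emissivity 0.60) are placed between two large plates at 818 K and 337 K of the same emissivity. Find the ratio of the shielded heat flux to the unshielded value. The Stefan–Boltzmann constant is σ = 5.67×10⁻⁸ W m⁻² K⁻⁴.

ratio ≈ 0.167

With N identical shields there are N+1 = 6 gaps in series, each with the same radiative resistance, so the flux falls to 1/(N+1) of its unshielded value.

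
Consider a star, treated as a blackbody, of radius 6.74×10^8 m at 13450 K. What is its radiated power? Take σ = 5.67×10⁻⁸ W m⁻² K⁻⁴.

A = 4πr² = 4π × (6.74×10^8)² = 5.71×10^18 m².
P = σAT⁴ = 5.67×10⁻⁸ × 5.71×10^18 × (13450)⁴ = 5.67×10⁻⁸ × 5.71×10^18 × 3.27×10^16.
P = 1.06×10^28 W.

P ≈ 1.06×10^28 W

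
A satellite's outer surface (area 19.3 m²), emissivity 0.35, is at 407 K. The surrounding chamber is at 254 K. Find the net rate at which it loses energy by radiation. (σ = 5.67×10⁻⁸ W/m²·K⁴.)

Q = εσA(T⁴ − T_s⁴). T⁴ − T_s⁴ = (407)⁴ − (254)⁴ = 2.74×10^10 − 4.16×10^9 = 2.33×10^10 K⁴.
Q = 0.35 × 5.67×10⁻⁸ × 19.3 × 2.33×10^10 = 8920 W.

Q ≈ 8920 W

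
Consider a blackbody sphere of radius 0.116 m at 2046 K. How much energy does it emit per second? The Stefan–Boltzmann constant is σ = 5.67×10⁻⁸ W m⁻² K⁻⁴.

P ≈ 1.68×10^5 W

A = 4πr² = 4π × (0.116)² = 0.169 m².
P = σAT⁴ = 5.67×10⁻⁸ × 0.169 × (2046)⁴ = 5.67×10⁻⁸ × 0.169 × 1.75×10^13.
P = 1.68×10^5 W.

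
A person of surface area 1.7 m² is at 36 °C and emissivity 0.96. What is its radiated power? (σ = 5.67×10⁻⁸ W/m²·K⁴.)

P ≈ 844 W

36 °C = 309 K.
Stefan–Boltzmann: P = εσAT⁴ = 0.96 × 5.67×10⁻⁸ × 1.70 × (309)⁴ = 0.96 × 5.67×10⁻⁸ × 1.70 × 9.12×10^9.
P = 844 W.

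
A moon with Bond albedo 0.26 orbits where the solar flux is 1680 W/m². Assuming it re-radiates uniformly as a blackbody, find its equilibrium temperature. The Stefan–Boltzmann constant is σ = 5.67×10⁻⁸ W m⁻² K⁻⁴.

T ≈ 272 K

Power absorbed = (1−a)S·πR²; power emitted = 4πR²σT⁴. Equating and cancelling πR²:
T = ((1−a)S / 4σ)^(1/4) = (1240 / (4 × 5.67×10⁻⁸))^(1/4) = (5.48×10^9)^(1/4).
T = 272 K.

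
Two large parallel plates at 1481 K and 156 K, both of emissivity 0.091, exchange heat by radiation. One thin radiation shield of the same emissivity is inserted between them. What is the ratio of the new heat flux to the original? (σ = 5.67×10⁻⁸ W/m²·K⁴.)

ratio ≈ 0.500

With N identical shields there are N+1 = 2 gaps in series, each with the same radiative resistance, so the flux falls to 1/(N+1) of its unshielded value.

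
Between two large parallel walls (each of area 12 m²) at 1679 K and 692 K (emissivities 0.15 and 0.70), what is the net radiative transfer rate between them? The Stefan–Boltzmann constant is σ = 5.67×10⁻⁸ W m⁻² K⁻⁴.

Q ≈ 7.40×10^5 W

For two large parallel gray plates, q = σ(T₁⁴ − T₂⁴) / (1/ε₁ + 1/ε₂ − 1).
1/ε₁ + 1/ε₂ − 1 = 1/0.15 + 1/0.70 − 1 = 7.095.
T₁⁴ − T₂⁴ = 7.95×10^12 − 2.29×10^11 = 7.72×10^12 K⁴.
q = 5.67×10⁻⁸ × 7.72×10^12 / 7.095 = 61700 W/m².
Q = q·A = 61700 × 12 = 7.40×10^5 W.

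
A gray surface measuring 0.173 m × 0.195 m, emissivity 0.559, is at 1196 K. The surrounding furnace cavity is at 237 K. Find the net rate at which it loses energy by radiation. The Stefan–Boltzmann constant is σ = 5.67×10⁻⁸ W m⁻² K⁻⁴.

Q ≈ 2180 W

A = 0.173 × 0.195 = 0.0337 m².
Q = εσA(T⁴ − T_s⁴). T⁴ − T_s⁴ = (1196)⁴ − (237)⁴ = 2.05×10^12 − 3.15×10^9 = 2.04×10^12 K⁴.
Q = 0.559 × 5.67×10⁻⁸ × 0.0337 × 2.04×10^12 = 2180 W.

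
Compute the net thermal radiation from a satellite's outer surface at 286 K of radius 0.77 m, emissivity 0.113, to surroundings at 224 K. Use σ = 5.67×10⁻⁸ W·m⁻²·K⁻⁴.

Q ≈ 199 W

A = 4πr² = 4π × (0.77)² = 7.45 m².
Q = εσA(T⁴ − T_s⁴). T⁴ − T_s⁴ = (286)⁴ − (224)⁴ = 6.69×10^9 − 2.52×10^9 = 4.17×10^9 K⁴.
Q = 0.113 × 5.67×10⁻⁸ × 7.45 × 4.17×10^9 = 199 W.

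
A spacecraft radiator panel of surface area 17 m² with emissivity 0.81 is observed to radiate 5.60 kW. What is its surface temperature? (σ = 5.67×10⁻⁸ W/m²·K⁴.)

T ≈ 291 K

From P = εσAT⁴, T = (P / εσA)^(1/4) = (5600 / (0.81 × 5.67×10⁻⁸ × 17.0))^(1/4).
T = (7.17×10^9)^(1/4) = 291 K.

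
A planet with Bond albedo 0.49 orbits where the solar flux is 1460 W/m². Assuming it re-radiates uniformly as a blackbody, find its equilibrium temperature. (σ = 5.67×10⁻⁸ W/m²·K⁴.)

Power absorbed = (1−a)S·πR²; power emitted = 4πR²σT⁴. Equating and cancelling πR²:
T = ((1−a)S / 4σ)^(1/4) = (745 / (4 × 5.67×10⁻⁸))^(1/4) = (3.28×10^9)^(1/4).
T = 239 K.

T ≈ 239 K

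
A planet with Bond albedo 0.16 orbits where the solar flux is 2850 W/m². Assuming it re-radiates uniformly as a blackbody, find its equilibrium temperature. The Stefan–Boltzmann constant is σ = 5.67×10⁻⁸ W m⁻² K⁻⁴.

Power absorbed = (1−a)S·πR²; power emitted = 4πR²σT⁴. Equating and cancelling πR²:
T = ((1−a)S / 4σ)^(1/4) = (2390 / (4 × 5.67×10⁻⁸))^(1/4) = (1.06×10^10)^(1/4).
T = 321 K.

T ≈ 321 K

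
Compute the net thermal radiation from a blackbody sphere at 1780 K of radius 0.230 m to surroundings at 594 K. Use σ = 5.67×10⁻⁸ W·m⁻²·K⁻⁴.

A = 4πr² = 4π × (0.230)² = 0.665 m².
Q = σA(T⁴ − T_s⁴). T⁴ − T_s⁴ = (1780)⁴ − (594)⁴ = 1.00×10^13 − 1.24×10^11 = 9.91×10^12 K⁴.
Q = 5.67×10⁻⁸ × 0.665 × 9.91×10^12 = 3.74×10^5 W.

Q ≈ 3.74×10^5 W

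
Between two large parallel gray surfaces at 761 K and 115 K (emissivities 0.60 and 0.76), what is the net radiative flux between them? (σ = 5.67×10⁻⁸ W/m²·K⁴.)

q ≈ 9590 W/m²

For two large parallel gray plates, q = σ(T₁⁴ − T₂⁴) / (1/ε₁ + 1/ε₂ − 1).
1/ε₁ + 1/ε₂ − 1 = 1/0.60 + 1/0.76 − 1 = 1.982.
T₁⁴ − T₂⁴ = 3.35×10^11 − 1.75×10^8 = 3.35×10^11 K⁴.
q = 5.67×10⁻⁸ × 3.35×10^11 / 1.982 = 9590 W/m².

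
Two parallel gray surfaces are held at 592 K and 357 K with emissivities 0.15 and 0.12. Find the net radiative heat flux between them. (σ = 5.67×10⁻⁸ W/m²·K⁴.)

For two large parallel gray plates, q = σ(T₁⁴ − T₂⁴) / (1/ε₁ + 1/ε₂ − 1).
1/ε₁ + 1/ε₂ − 1 = 1/0.15 + 1/0.12 − 1 = 14.00.
T₁⁴ − T₂⁴ = 1.23×10^11 − 1.62×10^10 = 1.07×10^11 K⁴.
q = 5.67×10⁻⁸ × 1.07×10^11 / 14.00 = 432 W/m².

q ≈ 432 W/m²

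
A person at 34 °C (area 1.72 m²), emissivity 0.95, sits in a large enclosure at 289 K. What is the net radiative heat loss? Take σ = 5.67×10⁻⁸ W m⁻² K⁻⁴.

Q ≈ 177 W

Convert: 34 °C = 307 K.
Q = εσA(T⁴ − T_s⁴). T⁴ − T_s⁴ = (307)⁴ − (289)⁴ = 8.88×10^9 − 6.98×10^9 = 1.91×10^9 K⁴.
Q = 0.95 × 5.67×10⁻⁸ × 1.72 × 1.91×10^9 = 177 W.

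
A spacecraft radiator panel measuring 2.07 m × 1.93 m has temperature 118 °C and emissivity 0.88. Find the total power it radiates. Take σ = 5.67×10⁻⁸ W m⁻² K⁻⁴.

P ≈ 4660 W

A = 2.07 × 1.93 = 4.00 m².
118 °C = 391 K.
Stefan–Boltzmann: P = εσAT⁴ = 0.88 × 5.67×10⁻⁸ × 4.00 × (391)⁴ = 0.88 × 5.67×10⁻⁸ × 4.00 × 2.34×10^10.
P = 4660 W.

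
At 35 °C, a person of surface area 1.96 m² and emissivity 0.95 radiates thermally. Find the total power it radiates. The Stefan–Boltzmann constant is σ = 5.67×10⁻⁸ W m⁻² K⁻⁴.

P ≈ 950 W

35 °C = 308 K.
P = εσAT⁴ = 0.95 × 5.67×10⁻⁸ × 1.96 × (308)⁴ = 0.95 × 5.67×10⁻⁸ × 1.96 × 9.00×10^9.
P = 950 W.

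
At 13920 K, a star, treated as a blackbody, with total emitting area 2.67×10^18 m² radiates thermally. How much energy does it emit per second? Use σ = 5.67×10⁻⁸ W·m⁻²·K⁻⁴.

P ≈ 5.68×10^27 W

P = σAT⁴ = 5.67×10⁻⁸ × 2.67×10^18 × (13920)⁴ = 5.67×10⁻⁸ × 2.67×10^18 × 3.75×10^16.
P = 5.68×10^27 W.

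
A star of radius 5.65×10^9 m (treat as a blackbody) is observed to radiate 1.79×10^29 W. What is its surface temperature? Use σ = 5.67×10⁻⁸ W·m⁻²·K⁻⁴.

A = 4πr² = 4π × (5.65×10^9)² = 4.01×10^20 m².
From P = σAT⁴, T = (P / σA)^(1/4) = (1.79×10^29 / (5.67×10⁻⁸ × 4.01×10^20))^(1/4).
T = (7.87×10^15)^(1/4) = 9420 K.

T ≈ 9420 K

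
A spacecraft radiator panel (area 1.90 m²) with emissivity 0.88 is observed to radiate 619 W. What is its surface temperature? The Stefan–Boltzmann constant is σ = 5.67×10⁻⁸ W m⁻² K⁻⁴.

From P = εσAT⁴, T = (P / εσA)^(1/4) = (619 / (0.88 × 5.67×10⁻⁸ × 1.90))^(1/4).
T = (6.53×10^9)^(1/4) = 284 K.

T ≈ 284 K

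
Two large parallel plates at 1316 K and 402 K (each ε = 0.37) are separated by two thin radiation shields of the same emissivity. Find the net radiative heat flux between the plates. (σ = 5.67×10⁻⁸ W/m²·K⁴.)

Each of the 3 gaps contributes resistance (2/ε − 1) = 2/0.37 − 1 = 4.405; total = 13.22.
q = σ(T₁⁴ − T₂⁴) / 13.22 = 5.67×10⁻⁸ × 2.97×10^12 / 13.22 = 12800 W/m².

q ≈ 12800 W/m²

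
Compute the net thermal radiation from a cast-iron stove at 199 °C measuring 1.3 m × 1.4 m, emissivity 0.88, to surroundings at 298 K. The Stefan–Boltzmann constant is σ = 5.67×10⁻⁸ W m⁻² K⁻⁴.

Q ≈ 3790 W

A = 1.3 × 1.4 = 1.82 m².
Convert: 199 °C = 472 K.
Q = εσA(T⁴ − T_s⁴). T⁴ − T_s⁴ = (472)⁴ − (298)⁴ = 4.96×10^10 − 7.89×10^9 = 4.17×10^10 K⁴.
Q = 0.88 × 5.67×10⁻⁸ × 1.82 × 4.17×10^10 = 3790 W.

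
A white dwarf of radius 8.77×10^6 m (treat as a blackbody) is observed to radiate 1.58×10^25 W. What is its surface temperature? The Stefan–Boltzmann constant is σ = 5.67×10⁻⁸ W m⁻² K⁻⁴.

T ≈ 23200 K

A = 4πr² = 4π × (8.77×10^6)² = 9.67×10^14 m².
From P = σAT⁴, T = (P / σA)^(1/4) = (1.58×10^25 / (5.67×10⁻⁸ × 9.67×10^14))^(1/4).
T = (2.88×10^17)^(1/4) = 23200 K.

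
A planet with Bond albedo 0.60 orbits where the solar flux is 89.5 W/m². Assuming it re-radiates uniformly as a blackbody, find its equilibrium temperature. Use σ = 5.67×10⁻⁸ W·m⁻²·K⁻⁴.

Power absorbed = (1−a)S·πR²; power emitted = 4πR²σT⁴. Equating and cancelling πR²:
T = ((1−a)S / 4σ)^(1/4) = (35.8 / (4 × 5.67×10⁻⁸))^(1/4) = (1.58×10^8)^(1/4).
T = 112 K.

T ≈ 112 K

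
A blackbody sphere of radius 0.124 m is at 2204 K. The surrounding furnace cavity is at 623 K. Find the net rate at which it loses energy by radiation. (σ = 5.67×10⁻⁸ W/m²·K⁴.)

A = 4πr² = 4π × (0.124)² = 0.193 m².
Q = σA(T⁴ − T_s⁴). T⁴ − T_s⁴ = (2204)⁴ − (623)⁴ = 2.36×10^13 − 1.51×10^11 = 2.34×10^13 K⁴.
Q = 5.67×10⁻⁸ × 0.193 × 2.34×10^13 = 2.57×10^5 W.

Q ≈ 2.57×10^5 W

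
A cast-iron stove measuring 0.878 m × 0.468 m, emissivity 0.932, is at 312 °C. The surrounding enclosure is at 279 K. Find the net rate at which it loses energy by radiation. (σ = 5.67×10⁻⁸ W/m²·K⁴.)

Q ≈ 2410 W

A = 0.878 × 0.468 = 0.411 m².
Convert: 312 °C = 585 K.
Q = εσA(T⁴ − T_s⁴). T⁴ − T_s⁴ = (585)⁴ − (279)⁴ = 1.17×10^11 − 6.06×10^9 = 1.11×10^11 K⁴.
Q = 0.932 × 5.67×10⁻⁸ × 0.411 × 1.11×10^11 = 2410 W.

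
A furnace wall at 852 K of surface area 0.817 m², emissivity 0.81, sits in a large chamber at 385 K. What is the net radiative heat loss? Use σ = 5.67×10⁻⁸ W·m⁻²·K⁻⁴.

Q ≈ 18900 W

Q = εσA(T⁴ − T_s⁴). T⁴ − T_s⁴ = (852)⁴ − (385)⁴ = 5.27×10^11 − 2.20×10^10 = 5.05×10^11 K⁴.
Q = 0.81 × 5.67×10⁻⁸ × 0.817 × 5.05×10^11 = 18900 W.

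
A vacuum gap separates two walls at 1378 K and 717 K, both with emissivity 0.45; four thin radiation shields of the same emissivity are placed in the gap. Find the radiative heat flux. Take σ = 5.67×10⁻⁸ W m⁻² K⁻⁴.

q ≈ 11000 W/m²

Each of the 5 gaps contributes resistance (2/ε − 1) = 2/0.45 − 1 = 3.444; total = 17.22.
q = σ(T₁⁴ − T₂⁴) / 17.22 = 5.67×10⁻⁸ × 3.34×10^12 / 17.22 = 11000 W/m².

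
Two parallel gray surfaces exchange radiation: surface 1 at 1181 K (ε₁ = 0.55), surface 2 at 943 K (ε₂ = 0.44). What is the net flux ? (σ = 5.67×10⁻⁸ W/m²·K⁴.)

For two large parallel gray plates, q = σ(T₁⁴ − T₂⁴) / (1/ε₁ + 1/ε₂ − 1).
1/ε₁ + 1/ε₂ − 1 = 1/0.55 + 1/0.44 − 1 = 3.091.
T₁⁴ − T₂⁴ = 1.95×10^12 − 7.91×10^11 = 1.15×10^12 K⁴.
q = 5.67×10⁻⁸ × 1.15×10^12 / 3.091 = 21200 W/m².

q ≈ 21200 W/m²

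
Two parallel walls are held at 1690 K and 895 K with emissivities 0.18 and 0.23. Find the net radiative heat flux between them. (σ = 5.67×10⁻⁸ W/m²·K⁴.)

For two large parallel gray plates, q = σ(T₁⁴ − T₂⁴) / (1/ε₁ + 1/ε₂ − 1).
1/ε₁ + 1/ε₂ − 1 = 1/0.18 + 1/0.23 − 1 = 8.903.
T₁⁴ − T₂⁴ = 8.16×10^12 − 6.42×10^11 = 7.52×10^12 K⁴.
q = 5.67×10⁻⁸ × 7.52×10^12 / 8.903 = 47900 W/m².

q ≈ 47900 W/m²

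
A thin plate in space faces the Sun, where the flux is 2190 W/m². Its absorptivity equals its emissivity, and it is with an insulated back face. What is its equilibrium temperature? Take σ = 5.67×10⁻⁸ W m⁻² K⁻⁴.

Absorbed flux αS = emitted flux εσT⁴ (one radiating face); with α = ε, T = (S/σ)^(1/4).
T = (2190 / 5.67×10⁻⁸)^(1/4) = (3.86×10^10)^(1/4).
T = 443 K.

T ≈ 443 K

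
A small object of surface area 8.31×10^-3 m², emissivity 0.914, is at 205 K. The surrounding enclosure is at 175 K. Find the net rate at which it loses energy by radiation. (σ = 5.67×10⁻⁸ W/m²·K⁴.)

Q = εσA(T⁴ − T_s⁴). T⁴ − T_s⁴ = (205)⁴ − (175)⁴ = 1.77×10^9 − 9.38×10^8 = 8.28×10^8 K⁴.
Q = 0.914 × 5.67×10⁻⁸ × 8.31×10^-3 × 8.28×10^8 = 0.357 W.

Q ≈ 0.357 W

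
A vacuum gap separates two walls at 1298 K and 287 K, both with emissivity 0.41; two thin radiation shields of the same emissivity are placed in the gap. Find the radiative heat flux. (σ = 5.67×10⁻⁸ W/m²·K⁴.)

Each of the 3 gaps contributes resistance (2/ε − 1) = 2/0.41 − 1 = 3.878; total = 11.63.
q = σ(T₁⁴ − T₂⁴) / 11.63 = 5.67×10⁻⁸ × 2.83×10^12 / 11.63 = 13800 W/m².

q ≈ 13800 W/m²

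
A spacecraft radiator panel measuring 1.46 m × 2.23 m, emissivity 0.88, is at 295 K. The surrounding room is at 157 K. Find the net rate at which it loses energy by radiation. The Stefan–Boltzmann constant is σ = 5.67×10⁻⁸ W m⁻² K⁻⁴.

Q ≈ 1130 W

A = 1.46 × 2.23 = 3.26 m².
Q = εσA(T⁴ − T_s⁴). T⁴ − T_s⁴ = (295)⁴ − (157)⁴ = 7.57×10^9 − 6.08×10^8 = 6.97×10^9 K⁴.
Q = 0.88 × 5.67×10⁻⁸ × 3.26 × 6.97×10^9 = 1130 W.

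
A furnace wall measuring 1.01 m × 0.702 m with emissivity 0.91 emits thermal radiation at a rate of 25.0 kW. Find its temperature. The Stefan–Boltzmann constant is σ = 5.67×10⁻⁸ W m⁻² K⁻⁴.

A = 1.01 × 0.702 = 0.709 m².
From P = εσAT⁴, T = (P / εσA)^(1/4) = (25000 / (0.91 × 5.67×10⁻⁸ × 0.709))^(1/4).
T = (6.83×10^11)^(1/4) = 909 K.

T ≈ 909 K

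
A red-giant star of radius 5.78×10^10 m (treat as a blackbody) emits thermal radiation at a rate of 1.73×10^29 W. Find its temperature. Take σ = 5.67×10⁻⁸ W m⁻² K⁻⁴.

A = 4πr² = 4π × (5.78×10^10)² = 4.20×10^22 m².
From P = σAT⁴, T = (P / σA)^(1/4) = (1.73×10^29 / (5.67×10⁻⁸ × 4.20×10^22))^(1/4).
T = (7.27×10^13)^(1/4) = 2920 K.

T ≈ 2920 K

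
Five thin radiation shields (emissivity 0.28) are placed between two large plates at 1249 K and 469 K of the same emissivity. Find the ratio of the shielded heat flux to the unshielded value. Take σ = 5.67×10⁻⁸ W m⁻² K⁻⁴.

ratio ≈ 0.167

With N identical shields there are N+1 = 6 gaps in series, each with the same radiative resistance, so the flux falls to 1/(N+1) of its unshielded value.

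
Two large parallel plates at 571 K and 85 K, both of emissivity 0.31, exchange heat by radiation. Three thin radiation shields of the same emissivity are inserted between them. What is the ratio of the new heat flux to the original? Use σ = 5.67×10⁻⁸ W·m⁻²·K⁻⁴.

ratio ≈ 0.250

With N identical shields there are N+1 = 4 gaps in series, each with the same radiative resistance, so the flux falls to 1/(N+1) of its unshielded value.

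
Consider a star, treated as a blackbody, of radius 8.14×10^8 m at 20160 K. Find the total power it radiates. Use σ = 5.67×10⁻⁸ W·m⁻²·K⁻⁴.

A = 4πr² = 4π × (8.14×10^8)² = 8.33×10^18 m².
P = σAT⁴ = 5.67×10⁻⁸ × 8.33×10^18 × (20160)⁴ = 5.67×10⁻⁸ × 8.33×10^18 × 1.65×10^17.
P = 7.80×10^28 W.

P ≈ 7.80×10^28 W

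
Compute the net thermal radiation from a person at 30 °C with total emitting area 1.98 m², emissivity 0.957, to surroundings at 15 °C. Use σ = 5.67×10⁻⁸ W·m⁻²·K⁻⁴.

Convert: 30 °C = 303 K; 15 °C = 288 K.
Q = εσA(T⁴ − T_s⁴). T⁴ − T_s⁴ = (303)⁴ − (288)⁴ = 8.43×10^9 − 6.88×10^9 = 1.55×10^9 K⁴.
Q = 0.957 × 5.67×10⁻⁸ × 1.98 × 1.55×10^9 = 166 W.

Q ≈ 166 W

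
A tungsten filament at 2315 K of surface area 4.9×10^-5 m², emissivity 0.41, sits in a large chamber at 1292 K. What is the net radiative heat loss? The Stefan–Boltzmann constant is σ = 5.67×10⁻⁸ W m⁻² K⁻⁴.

Q ≈ 29.5 W

Q = εσA(T⁴ − T_s⁴). T⁴ − T_s⁴ = (2315)⁴ − (1292)⁴ = 2.87×10^13 − 2.79×10^12 = 2.59×10^13 K⁴.
Q = 0.41 × 5.67×10⁻⁸ × 4.90×10^-5 × 2.59×10^13 = 29.5 W.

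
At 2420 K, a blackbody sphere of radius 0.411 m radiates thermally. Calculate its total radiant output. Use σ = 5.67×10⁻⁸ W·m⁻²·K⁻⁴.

A = 4πr² = 4π × (0.411)² = 2.12 m².
P = σAT⁴ = 5.67×10⁻⁸ × 2.12 × (2420)⁴ = 5.67×10⁻⁸ × 2.12 × 3.43×10^13.
P = 4.13×10^6 W.

P ≈ 4.13×10^6 W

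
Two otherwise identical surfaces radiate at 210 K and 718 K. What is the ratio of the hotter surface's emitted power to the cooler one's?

ratio ≈ 137

P ∝ T⁴, so the ratio is (718/210)⁴ = (3.419)⁴ = 137.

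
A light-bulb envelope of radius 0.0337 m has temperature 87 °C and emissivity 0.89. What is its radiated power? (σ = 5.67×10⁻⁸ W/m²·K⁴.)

P ≈ 12.1 W

A = 4πr² = 4π × (0.0337)² = 0.0143 m².
87 °C = 360 K.
Stefan–Boltzmann: P = εσAT⁴ = 0.89 × 5.67×10⁻⁸ × 0.0143 × (360)⁴ = 0.89 × 5.67×10⁻⁸ × 0.0143 × 1.68×10^10.
P = 12.1 W.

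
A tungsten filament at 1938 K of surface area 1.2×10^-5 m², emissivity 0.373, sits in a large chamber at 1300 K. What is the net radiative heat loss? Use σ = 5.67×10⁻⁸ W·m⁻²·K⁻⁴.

Q ≈ 2.86 W

Q = εσA(T⁴ − T_s⁴). T⁴ − T_s⁴ = (1938)⁴ − (1300)⁴ = 1.41×10^13 − 2.86×10^12 = 1.13×10^13 K⁴.
Q = 0.373 × 5.67×10⁻⁸ × 1.20×10^-5 × 1.13×10^13 = 2.86 W.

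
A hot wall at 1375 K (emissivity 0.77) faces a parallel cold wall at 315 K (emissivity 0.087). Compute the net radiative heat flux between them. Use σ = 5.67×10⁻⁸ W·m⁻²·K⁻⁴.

q ≈ 17100 W/m²

For two large parallel gray plates, q = σ(T₁⁴ − T₂⁴) / (1/ε₁ + 1/ε₂ − 1).
1/ε₁ + 1/ε₂ − 1 = 1/0.77 + 1/0.087 − 1 = 11.79.
T₁⁴ − T₂⁴ = 3.57×10^12 − 9.85×10^9 = 3.56×10^12 K⁴.
q = 5.67×10⁻⁸ × 3.56×10^12 / 11.79 = 17100 W/m².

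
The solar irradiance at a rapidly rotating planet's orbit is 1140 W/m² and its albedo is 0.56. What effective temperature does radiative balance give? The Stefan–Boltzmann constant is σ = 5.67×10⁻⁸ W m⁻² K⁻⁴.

Power absorbed = (1−a)S·πR²; power emitted = 4πR²σT⁴. Equating and cancelling πR²:
T = ((1−a)S / 4σ)^(1/4) = (502 / (4 × 5.67×10⁻⁸))^(1/4) = (2.21×10^9)^(1/4).
T = 217 K.

T ≈ 217 K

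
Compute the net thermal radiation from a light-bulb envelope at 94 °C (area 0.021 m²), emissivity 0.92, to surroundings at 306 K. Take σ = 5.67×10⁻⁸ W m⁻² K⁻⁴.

Q ≈ 10.3 W

Convert: 94 °C = 367 K.
Q = εσA(T⁴ − T_s⁴). T⁴ − T_s⁴ = (367)⁴ − (306)⁴ = 1.81×10^10 − 8.77×10^9 = 9.37×10^9 K⁴.
Q = 0.92 × 5.67×10⁻⁸ × 0.0210 × 9.37×10^9 = 10.3 W.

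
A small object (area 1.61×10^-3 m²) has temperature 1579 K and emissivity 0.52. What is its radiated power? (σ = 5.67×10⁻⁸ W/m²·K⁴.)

P = εσAT⁴ = 0.52 × 5.67×10⁻⁸ × 1.61×10^-3 × (1579)⁴ = 0.52 × 5.67×10⁻⁸ × 1.61×10^-3 × 6.22×10^12.
P = 295 W.

P ≈ 295 W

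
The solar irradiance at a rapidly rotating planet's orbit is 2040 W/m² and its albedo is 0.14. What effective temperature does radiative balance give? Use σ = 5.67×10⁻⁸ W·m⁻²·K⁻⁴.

Power absorbed = (1−a)S·πR²; power emitted = 4πR²σT⁴. Equating and cancelling πR²:
T = ((1−a)S / 4σ)^(1/4) = (1750 / (4 × 5.67×10⁻⁸))^(1/4) = (7.74×10^9)^(1/4).
T = 297 K.

T ≈ 297 K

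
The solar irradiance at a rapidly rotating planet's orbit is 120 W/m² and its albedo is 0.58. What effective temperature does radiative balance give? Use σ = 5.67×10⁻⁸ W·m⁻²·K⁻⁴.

T ≈ 122 K

Power absorbed = (1−a)S·πR²; power emitted = 4πR²σT⁴. Equating and cancelling πR²:
T = ((1−a)S / 4σ)^(1/4) = (50.4 / (4 × 5.67×10⁻⁸))^(1/4) = (2.22×10^8)^(1/4).
T = 122 K.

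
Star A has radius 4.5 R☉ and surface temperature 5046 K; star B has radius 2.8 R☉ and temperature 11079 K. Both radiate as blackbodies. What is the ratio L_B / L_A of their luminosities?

L = 4πR²σT⁴ ∝ R²T⁴, so L_B/L_A = (2.8/4.5)² × (11079/5046)⁴ = 0.387 × 23.2 = 9.00.

L_B/L_A ≈ 9.00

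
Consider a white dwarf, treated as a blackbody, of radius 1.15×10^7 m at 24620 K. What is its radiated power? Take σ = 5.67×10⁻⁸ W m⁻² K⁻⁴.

P ≈ 3.46×10^25 W

A = 4πr² = 4π × (1.15×10^7)² = 1.66×10^15 m².
P = σAT⁴ = 5.67×10⁻⁸ × 1.66×10^15 × (24620)⁴ = 5.67×10⁻⁸ × 1.66×10^15 × 3.67×10^17.
P = 3.46×10^25 W.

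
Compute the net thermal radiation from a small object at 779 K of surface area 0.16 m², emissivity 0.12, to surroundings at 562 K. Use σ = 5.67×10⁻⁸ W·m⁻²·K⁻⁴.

Q ≈ 292 W

Q = εσA(T⁴ − T_s⁴). T⁴ − T_s⁴ = (779)⁴ − (562)⁴ = 3.68×10^11 − 9.98×10^10 = 2.68×10^11 K⁴.
Q = 0.12 × 5.67×10⁻⁸ × 0.160 × 2.68×10^11 = 292 W.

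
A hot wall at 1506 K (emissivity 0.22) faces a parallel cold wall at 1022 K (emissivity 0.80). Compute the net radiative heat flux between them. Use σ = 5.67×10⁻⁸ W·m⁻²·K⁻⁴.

q ≈ 47900 W/m²

For two large parallel gray plates, q = σ(T₁⁴ − T₂⁴) / (1/ε₁ + 1/ε₂ − 1).
1/ε₁ + 1/ε₂ − 1 = 1/0.22 + 1/0.80 − 1 = 4.795.
T₁⁴ − T₂⁴ = 5.14×10^12 − 1.09×10^12 = 4.05×10^12 K⁴.
q = 5.67×10⁻⁸ × 4.05×10^12 / 4.795 = 47900 W/m².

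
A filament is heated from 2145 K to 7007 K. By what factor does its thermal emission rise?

P ∝ T⁴, so the ratio is (7007/2145)⁴ = (3.267)⁴ = 114.

ratio ≈ 114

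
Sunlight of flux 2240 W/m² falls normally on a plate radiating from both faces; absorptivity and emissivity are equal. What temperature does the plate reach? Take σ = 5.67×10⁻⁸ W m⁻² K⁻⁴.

Absorbed flux αS = emitted flux 2εσT⁴ per unit area; with α = ε this gives T = (S/2σ)^(1/4).
T = (2240 / (2 × 5.67×10⁻⁸))^(1/4) = (1.98×10^10)^(1/4).
T = 375 K.

T ≈ 375 K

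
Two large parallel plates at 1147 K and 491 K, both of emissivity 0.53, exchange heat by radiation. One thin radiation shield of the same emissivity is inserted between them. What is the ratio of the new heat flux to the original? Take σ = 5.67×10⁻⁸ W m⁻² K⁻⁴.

With N identical shields there are N+1 = 2 gaps in series, each with the same radiative resistance, so the flux falls to 1/(N+1) of its unshielded value.

ratio ≈ 0.500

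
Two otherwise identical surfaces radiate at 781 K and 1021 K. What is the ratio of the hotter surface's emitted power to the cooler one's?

ratio ≈ 2.92

P ∝ T⁴, so the ratio is (1021/781)⁴ = (1.307)⁴ = 2.92.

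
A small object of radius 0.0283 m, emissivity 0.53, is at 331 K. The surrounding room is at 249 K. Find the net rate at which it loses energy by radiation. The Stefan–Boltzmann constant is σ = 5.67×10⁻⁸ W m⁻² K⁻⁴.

A = 4πr² = 4π × (0.0283)² = 0.0101 m².
Q = εσA(T⁴ − T_s⁴). T⁴ − T_s⁴ = (331)⁴ − (249)⁴ = 1.20×10^10 − 3.84×10^9 = 8.16×10^9 K⁴.
Q = 0.53 × 5.67×10⁻⁸ × 0.0101 × 8.16×10^9 = 2.47 W.

Q ≈ 2.47 W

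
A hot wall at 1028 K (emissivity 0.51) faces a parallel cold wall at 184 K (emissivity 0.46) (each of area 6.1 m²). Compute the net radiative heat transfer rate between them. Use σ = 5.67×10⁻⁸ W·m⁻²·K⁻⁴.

For two large parallel gray plates, q = σ(T₁⁴ − T₂⁴) / (1/ε₁ + 1/ε₂ − 1).
1/ε₁ + 1/ε₂ − 1 = 1/0.51 + 1/0.46 − 1 = 3.135.
T₁⁴ − T₂⁴ = 1.12×10^12 − 1.15×10^9 = 1.12×10^12 K⁴.
q = 5.67×10⁻⁸ × 1.12×10^12 / 3.135 = 20200 W/m².
Q = q·A = 20200 × 6.1 = 1.23×10^5 W.

Q ≈ 1.23×10^5 W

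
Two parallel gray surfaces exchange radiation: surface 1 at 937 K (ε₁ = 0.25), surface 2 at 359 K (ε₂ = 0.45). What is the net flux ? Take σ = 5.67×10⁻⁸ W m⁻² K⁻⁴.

For two large parallel gray plates, q = σ(T₁⁴ − T₂⁴) / (1/ε₁ + 1/ε₂ − 1).
1/ε₁ + 1/ε₂ − 1 = 1/0.25 + 1/0.45 − 1 = 5.222.
T₁⁴ − T₂⁴ = 7.71×10^11 − 1.66×10^10 = 7.54×10^11 K⁴.
q = 5.67×10⁻⁸ × 7.54×10^11 / 5.222 = 8190 W/m².

q ≈ 8190 W/m²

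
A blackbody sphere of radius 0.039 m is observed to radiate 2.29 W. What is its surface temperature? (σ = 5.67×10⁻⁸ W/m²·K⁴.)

A = 4πr² = 4π × (0.039)² = 0.0191 m².
From P = σAT⁴, T = (P / σA)^(1/4) = (2.29 / (5.67×10⁻⁸ × 0.0191))^(1/4).
T = (2.11×10^9)^(1/4) = 214 K.

T ≈ 214 K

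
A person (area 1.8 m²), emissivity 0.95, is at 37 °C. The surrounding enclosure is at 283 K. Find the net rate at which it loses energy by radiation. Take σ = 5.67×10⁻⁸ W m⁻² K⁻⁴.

Q ≈ 274 W

Convert: 37 °C = 310 K.
Q = εσA(T⁴ − T_s⁴). T⁴ − T_s⁴ = (310)⁴ − (283)⁴ = 9.24×10^9 − 6.41×10^9 = 2.82×10^9 K⁴.
Q = 0.95 × 5.67×10⁻⁸ × 1.80 × 2.82×10^9 = 274 W.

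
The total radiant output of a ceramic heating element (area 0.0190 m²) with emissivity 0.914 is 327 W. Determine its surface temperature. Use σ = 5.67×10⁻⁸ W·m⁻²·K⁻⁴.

From P = εσAT⁴, T = (P / εσA)^(1/4) = (327 / (0.914 × 5.67×10⁻⁸ × 0.0190))^(1/4).
T = (3.32×10^11)^(1/4) = 759 K.

T ≈ 759 K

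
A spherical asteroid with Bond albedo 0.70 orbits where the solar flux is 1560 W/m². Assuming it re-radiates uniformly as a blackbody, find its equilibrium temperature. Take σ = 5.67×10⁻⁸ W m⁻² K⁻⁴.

T ≈ 213 K

Power absorbed = (1−a)S·πR²; power emitted = 4πR²σT⁴. Equating and cancelling πR²:
T = ((1−a)S / 4σ)^(1/4) = (468 / (4 × 5.67×10⁻⁸))^(1/4) = (2.06×10^9)^(1/4).
T = 213 K.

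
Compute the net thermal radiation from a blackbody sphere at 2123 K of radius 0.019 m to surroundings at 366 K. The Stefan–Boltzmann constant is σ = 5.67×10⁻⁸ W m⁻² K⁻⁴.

A = 4πr² = 4π × (0.019)² = 4.54×10^-3 m².
Q = σA(T⁴ − T_s⁴). T⁴ − T_s⁴ = (2123)⁴ − (366)⁴ = 2.03×10^13 − 1.79×10^10 = 2.03×10^13 K⁴.
Q = 5.67×10⁻⁸ × 4.54×10^-3 × 2.03×10^13 = 5220 W.

Q ≈ 5220 W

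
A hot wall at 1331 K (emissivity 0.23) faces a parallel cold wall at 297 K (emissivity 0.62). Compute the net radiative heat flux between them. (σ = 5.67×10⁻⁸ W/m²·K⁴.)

For two large parallel gray plates, q = σ(T₁⁴ − T₂⁴) / (1/ε₁ + 1/ε₂ − 1).
1/ε₁ + 1/ε₂ − 1 = 1/0.23 + 1/0.62 − 1 = 4.961.
T₁⁴ − T₂⁴ = 3.14×10^12 − 7.78×10^9 = 3.13×10^12 K⁴.
q = 5.67×10⁻⁸ × 3.13×10^12 / 4.961 = 35800 W/m².

q ≈ 35800 W/m²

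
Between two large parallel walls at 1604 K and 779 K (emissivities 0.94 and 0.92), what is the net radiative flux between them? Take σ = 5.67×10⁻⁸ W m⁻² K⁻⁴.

For two large parallel gray plates, q = σ(T₁⁴ − T₂⁴) / (1/ε₁ + 1/ε₂ − 1).
1/ε₁ + 1/ε₂ − 1 = 1/0.94 + 1/0.92 − 1 = 1.151.
T₁⁴ − T₂⁴ = 6.62×10^12 − 3.68×10^11 = 6.25×10^12 K⁴.
q = 5.67×10⁻⁸ × 6.25×10^12 / 1.151 = 3.08×10^5 W/m².

q ≈ 3.08×10^5 W/m²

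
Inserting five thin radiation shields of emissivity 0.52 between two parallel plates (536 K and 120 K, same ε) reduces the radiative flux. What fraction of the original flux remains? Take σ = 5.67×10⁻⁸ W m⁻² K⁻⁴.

With N identical shields there are N+1 = 6 gaps in series, each with the same radiative resistance, so the flux falls to 1/(N+1) of its unshielded value.

ratio ≈ 0.167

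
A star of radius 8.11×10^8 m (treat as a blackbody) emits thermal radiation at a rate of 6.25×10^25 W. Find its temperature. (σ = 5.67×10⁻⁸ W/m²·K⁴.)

A = 4πr² = 4π × (8.11×10^8)² = 8.27×10^18 m².
From P = σAT⁴, T = (P / σA)^(1/4) = (6.25×10^25 / (5.67×10⁻⁸ × 8.27×10^18))^(1/4).
T = (1.33×10^14)^(1/4) = 3400 K.

T ≈ 3400 K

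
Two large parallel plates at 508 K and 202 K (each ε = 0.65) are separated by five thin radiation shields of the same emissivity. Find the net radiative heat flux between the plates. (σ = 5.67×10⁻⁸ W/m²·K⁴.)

q ≈ 295 W/m²

Each of the 6 gaps contributes resistance (2/ε − 1) = 2/0.65 − 1 = 2.077; total = 12.46.
q = σ(T₁⁴ − T₂⁴) / 12.46 = 5.67×10⁻⁸ × 6.49×10^10 / 12.46 = 295 W/m².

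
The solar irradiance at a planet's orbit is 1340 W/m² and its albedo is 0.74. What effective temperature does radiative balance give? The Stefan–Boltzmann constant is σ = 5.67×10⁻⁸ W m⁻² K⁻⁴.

T ≈ 198 K

Power absorbed = (1−a)S·πR²; power emitted = 4πR²σT⁴. Equating and cancelling πR²:
T = ((1−a)S / 4σ)^(1/4) = (348 / (4 × 5.67×10⁻⁸))^(1/4) = (1.54×10^9)^(1/4).
T = 198 K.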